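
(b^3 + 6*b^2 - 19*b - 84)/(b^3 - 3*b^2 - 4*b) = (b^2 + 10*b + 21)/(b*(b + 1))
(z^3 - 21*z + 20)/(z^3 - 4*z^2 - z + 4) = (z + 5)/(z + 1)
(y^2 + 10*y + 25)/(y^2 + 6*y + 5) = (y + 5)/(y + 1)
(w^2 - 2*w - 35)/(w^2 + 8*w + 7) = (w^2 - 2*w - 35)/(w^2 + 8*w + 7)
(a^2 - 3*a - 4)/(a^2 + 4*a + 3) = (a - 4)/(a + 3)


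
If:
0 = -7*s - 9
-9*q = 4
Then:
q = -4/9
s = -9/7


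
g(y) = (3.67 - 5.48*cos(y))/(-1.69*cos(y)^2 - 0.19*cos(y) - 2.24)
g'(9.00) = 0.21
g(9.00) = -2.50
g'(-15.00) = -0.12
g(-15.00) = -2.55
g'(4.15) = 0.46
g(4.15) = -2.52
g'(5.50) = 1.16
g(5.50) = 0.07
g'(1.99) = -0.98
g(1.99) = -2.42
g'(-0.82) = 1.26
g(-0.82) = 0.02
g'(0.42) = -0.46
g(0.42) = 0.35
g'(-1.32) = 2.62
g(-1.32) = -0.97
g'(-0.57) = 0.70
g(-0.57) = 0.26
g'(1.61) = -2.49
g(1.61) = -1.74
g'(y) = (3.67 - 5.48*cos(y))*(-3.38*sin(y)*cos(y) - 0.19*sin(y))/(-1.69*cos(y)^2 - 0.19*cos(y) - 2.24)^2 + 5.48*sin(y)/(-1.69*cos(y)^2 - 0.19*cos(y) - 2.24) = (9.2612*cos(y)^2 - 12.4046*cos(y) - 12.9725)*sin(y)/(2.8561*cos(y)^4 + 0.6422*cos(y)^3 + 7.6073*cos(y)^2 + 0.8512*cos(y) + 5.0176)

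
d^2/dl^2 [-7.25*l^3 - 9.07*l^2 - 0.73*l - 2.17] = -43.5*l - 18.14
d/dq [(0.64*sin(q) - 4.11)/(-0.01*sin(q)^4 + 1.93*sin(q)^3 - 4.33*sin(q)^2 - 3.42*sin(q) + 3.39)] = (0.0192*sin(q)^4 - 2.6348*sin(q)^3 + 26.5681*sin(q)^2 - 35.5926*sin(q) - 11.8866)*cos(q)/(0.0001*sin(q)^8 - 0.0386*sin(q)^7 + 3.8115*sin(q)^6 - 16.6454*sin(q)^5 + 5.4799*sin(q)^4 + 42.7026*sin(q)^3 - 17.661*sin(q)^2 - 23.1876*sin(q) + 11.4921)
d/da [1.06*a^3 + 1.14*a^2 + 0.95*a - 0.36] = 3.18*a^2 + 2.28*a + 0.95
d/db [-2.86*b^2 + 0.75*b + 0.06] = 0.75 - 5.72*b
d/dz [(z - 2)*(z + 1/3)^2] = (3*z + 1)*(9*z - 11)/9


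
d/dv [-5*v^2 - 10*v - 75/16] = -10*v - 10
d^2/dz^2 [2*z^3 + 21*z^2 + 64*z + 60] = 12*z + 42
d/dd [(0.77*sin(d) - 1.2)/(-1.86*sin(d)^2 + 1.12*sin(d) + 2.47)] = (1.4322*sin(d)^2 - 4.464*sin(d) + 3.2459)*cos(d)/(3.4596*sin(d)^4 - 4.1664*sin(d)^3 - 7.934*sin(d)^2 + 5.5328*sin(d) + 6.1009)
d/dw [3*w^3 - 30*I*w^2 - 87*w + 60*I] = 9*w^2 - 60*I*w - 87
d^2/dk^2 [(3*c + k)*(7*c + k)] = 2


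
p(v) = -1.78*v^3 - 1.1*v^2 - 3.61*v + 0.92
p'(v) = -5.34*v^2 - 2.2*v - 3.61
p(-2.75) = 39.55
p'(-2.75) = -37.94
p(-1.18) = 6.57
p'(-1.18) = -8.45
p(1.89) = -21.85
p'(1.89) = -26.84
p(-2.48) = 30.26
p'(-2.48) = -31.00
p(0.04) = 0.77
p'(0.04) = -3.71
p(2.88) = -61.12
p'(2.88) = -54.24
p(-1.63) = 11.59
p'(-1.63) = -14.21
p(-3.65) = 86.00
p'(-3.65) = -66.72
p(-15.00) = 5815.07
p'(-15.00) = -1172.11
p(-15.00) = 5815.07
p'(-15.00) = -1172.11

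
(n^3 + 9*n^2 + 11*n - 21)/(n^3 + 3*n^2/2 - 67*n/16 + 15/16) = 16*(n^2 + 6*n - 7)/(16*n^2 - 24*n + 5)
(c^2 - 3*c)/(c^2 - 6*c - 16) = c*(3 - c)/(-c^2 + 6*c + 16)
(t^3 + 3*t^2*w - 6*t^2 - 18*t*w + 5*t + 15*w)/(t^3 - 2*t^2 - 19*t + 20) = (t + 3*w)/(t + 4)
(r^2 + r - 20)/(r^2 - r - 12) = (r + 5)/(r + 3)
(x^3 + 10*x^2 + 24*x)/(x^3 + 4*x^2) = (x + 6)/x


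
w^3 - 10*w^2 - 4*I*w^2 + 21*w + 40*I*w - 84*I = (w - 7)*(w - 3)*(w - 4*I)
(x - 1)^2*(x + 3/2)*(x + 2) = x^4 + 3*x^3/2 - 3*x^2 - 5*x/2 + 3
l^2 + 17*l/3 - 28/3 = (l - 4/3)*(l + 7)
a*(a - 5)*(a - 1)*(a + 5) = a^4 - a^3 - 25*a^2 + 25*a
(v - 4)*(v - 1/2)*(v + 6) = v^3 + 3*v^2/2 - 25*v + 12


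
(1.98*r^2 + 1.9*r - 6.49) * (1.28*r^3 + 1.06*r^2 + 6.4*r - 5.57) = 2.5344*r^5 + 4.5308*r^4 + 6.3788*r^3 - 5.748*r^2 - 52.119*r + 36.1493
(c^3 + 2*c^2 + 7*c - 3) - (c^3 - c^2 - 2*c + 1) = 3*c^2 + 9*c - 4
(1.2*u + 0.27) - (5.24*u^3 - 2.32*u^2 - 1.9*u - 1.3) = -5.24*u^3 + 2.32*u^2 + 3.1*u + 1.57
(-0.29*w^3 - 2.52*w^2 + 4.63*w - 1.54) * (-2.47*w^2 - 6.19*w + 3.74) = 0.7163*w^5 + 8.0195*w^4 + 3.0781*w^3 - 34.2807*w^2 + 26.8488*w - 5.7596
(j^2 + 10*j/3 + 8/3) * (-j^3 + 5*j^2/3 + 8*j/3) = -j^5 - 5*j^4/3 + 50*j^3/9 + 40*j^2/3 + 64*j/9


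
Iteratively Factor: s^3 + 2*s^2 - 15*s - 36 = (s - 4)*(s^2 + 6*s + 9) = (s - 4)*(s + 3)*(s + 3)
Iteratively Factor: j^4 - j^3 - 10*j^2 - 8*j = (j - 4)*(j^3 + 3*j^2 + 2*j) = j*(j - 4)*(j^2 + 3*j + 2) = j*(j - 4)*(j + 2)*(j + 1)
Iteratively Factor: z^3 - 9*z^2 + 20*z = (z - 4)*(z^2 - 5*z) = z*(z - 4)*(z - 5)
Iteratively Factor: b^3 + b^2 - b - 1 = (b - 1)*(b^2 + 2*b + 1) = (b - 1)*(b + 1)*(b + 1)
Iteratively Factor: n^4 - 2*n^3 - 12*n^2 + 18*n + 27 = (n - 3)*(n^3 + n^2 - 9*n - 9) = (n - 3)*(n + 3)*(n^2 - 2*n - 3) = (n - 3)^2*(n + 3)*(n + 1)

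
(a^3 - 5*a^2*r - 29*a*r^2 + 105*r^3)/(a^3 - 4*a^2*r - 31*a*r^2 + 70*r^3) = (-a + 3*r)/(-a + 2*r)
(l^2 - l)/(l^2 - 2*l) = (l - 1)/(l - 2)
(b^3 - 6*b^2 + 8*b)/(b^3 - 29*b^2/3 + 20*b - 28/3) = 3*b*(b - 4)/(3*b^2 - 23*b + 14)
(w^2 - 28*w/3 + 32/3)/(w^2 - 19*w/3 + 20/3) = (w - 8)/(w - 5)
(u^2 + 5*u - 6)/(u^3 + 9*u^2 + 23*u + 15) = (u^2 + 5*u - 6)/(u^3 + 9*u^2 + 23*u + 15)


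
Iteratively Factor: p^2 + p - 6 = (p + 3)*(p - 2)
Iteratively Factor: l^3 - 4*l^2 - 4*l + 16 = (l - 2)*(l^2 - 2*l - 8) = (l - 2)*(l + 2)*(l - 4)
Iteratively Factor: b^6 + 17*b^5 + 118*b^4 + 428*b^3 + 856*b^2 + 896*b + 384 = (b + 2)*(b^5 + 15*b^4 + 88*b^3 + 252*b^2 + 352*b + 192) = (b + 2)*(b + 3)*(b^4 + 12*b^3 + 52*b^2 + 96*b + 64) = (b + 2)^2*(b + 3)*(b^3 + 10*b^2 + 32*b + 32) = (b + 2)^2*(b + 3)*(b + 4)*(b^2 + 6*b + 8) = (b + 2)^2*(b + 3)*(b + 4)^2*(b + 2)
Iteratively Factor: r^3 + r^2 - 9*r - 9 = (r - 3)*(r^2 + 4*r + 3) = (r - 3)*(r + 1)*(r + 3)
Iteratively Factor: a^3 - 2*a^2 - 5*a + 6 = (a + 2)*(a^2 - 4*a + 3) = (a - 1)*(a + 2)*(a - 3)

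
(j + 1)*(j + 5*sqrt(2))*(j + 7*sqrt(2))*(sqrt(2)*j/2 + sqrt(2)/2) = sqrt(2)*j^4/2 + sqrt(2)*j^3 + 12*j^3 + 24*j^2 + 71*sqrt(2)*j^2/2 + 12*j + 70*sqrt(2)*j + 35*sqrt(2)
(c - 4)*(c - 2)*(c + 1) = c^3 - 5*c^2 + 2*c + 8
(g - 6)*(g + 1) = g^2 - 5*g - 6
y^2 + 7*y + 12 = (y + 3)*(y + 4)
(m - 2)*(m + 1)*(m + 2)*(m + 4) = m^4 + 5*m^3 - 20*m - 16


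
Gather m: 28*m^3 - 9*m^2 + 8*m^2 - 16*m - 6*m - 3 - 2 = 28*m^3 - m^2 - 22*m - 5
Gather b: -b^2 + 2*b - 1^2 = -b^2 + 2*b - 1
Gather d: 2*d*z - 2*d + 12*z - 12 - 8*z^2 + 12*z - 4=d*(2*z - 2) - 8*z^2 + 24*z - 16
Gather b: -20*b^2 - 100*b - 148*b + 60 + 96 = -20*b^2 - 248*b + 156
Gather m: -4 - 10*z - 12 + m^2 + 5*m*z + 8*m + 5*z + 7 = m^2 + m*(5*z + 8) - 5*z - 9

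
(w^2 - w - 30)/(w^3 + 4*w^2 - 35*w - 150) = 1/(w + 5)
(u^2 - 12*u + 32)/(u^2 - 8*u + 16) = (u - 8)/(u - 4)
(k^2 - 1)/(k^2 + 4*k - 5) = (k + 1)/(k + 5)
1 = 1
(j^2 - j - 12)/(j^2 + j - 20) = (j + 3)/(j + 5)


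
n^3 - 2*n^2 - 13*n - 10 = (n - 5)*(n + 1)*(n + 2)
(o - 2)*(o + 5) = o^2 + 3*o - 10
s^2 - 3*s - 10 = (s - 5)*(s + 2)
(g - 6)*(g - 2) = g^2 - 8*g + 12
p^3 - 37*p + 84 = (p - 4)*(p - 3)*(p + 7)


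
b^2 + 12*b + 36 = (b + 6)^2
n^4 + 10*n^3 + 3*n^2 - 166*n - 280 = (n - 4)*(n + 2)*(n + 5)*(n + 7)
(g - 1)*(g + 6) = g^2 + 5*g - 6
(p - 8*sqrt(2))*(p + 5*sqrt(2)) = p^2 - 3*sqrt(2)*p - 80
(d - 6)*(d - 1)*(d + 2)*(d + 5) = d^4 - 33*d^2 - 28*d + 60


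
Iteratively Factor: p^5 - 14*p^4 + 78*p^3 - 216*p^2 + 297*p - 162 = (p - 2)*(p^4 - 12*p^3 + 54*p^2 - 108*p + 81) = (p - 3)*(p - 2)*(p^3 - 9*p^2 + 27*p - 27) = (p - 3)^2*(p - 2)*(p^2 - 6*p + 9) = (p - 3)^3*(p - 2)*(p - 3)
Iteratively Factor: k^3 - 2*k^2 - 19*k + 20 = (k + 4)*(k^2 - 6*k + 5) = (k - 1)*(k + 4)*(k - 5)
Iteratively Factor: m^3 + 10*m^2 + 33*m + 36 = (m + 3)*(m^2 + 7*m + 12) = (m + 3)^2*(m + 4)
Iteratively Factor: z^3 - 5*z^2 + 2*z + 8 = (z + 1)*(z^2 - 6*z + 8) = (z - 4)*(z + 1)*(z - 2)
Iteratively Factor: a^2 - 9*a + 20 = (a - 4)*(a - 5)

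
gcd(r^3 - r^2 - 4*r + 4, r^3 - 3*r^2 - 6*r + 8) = r^2 + r - 2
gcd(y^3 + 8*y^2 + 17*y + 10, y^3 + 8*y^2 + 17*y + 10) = y^3 + 8*y^2 + 17*y + 10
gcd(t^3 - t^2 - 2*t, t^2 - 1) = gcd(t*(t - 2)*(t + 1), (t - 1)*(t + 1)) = t + 1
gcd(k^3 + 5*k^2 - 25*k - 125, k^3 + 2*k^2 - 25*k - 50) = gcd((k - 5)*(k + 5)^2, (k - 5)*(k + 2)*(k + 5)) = k^2 - 25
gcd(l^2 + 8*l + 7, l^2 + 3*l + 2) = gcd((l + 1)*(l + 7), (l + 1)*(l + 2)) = l + 1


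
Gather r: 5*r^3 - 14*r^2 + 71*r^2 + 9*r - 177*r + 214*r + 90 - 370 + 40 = 5*r^3 + 57*r^2 + 46*r - 240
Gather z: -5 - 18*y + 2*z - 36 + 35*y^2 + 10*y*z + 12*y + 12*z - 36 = 35*y^2 - 6*y + z*(10*y + 14) - 77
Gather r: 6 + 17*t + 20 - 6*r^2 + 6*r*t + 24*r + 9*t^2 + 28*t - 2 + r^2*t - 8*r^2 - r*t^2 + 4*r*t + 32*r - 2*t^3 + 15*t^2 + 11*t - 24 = r^2*(t - 14) + r*(-t^2 + 10*t + 56) - 2*t^3 + 24*t^2 + 56*t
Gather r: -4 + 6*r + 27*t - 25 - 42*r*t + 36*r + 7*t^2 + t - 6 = r*(42 - 42*t) + 7*t^2 + 28*t - 35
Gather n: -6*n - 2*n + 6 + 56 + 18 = 80 - 8*n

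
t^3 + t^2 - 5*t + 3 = (t - 1)^2*(t + 3)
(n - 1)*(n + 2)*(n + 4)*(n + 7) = n^4 + 12*n^3 + 37*n^2 + 6*n - 56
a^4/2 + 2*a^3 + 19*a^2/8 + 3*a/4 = a*(a/2 + 1)*(a + 1/2)*(a + 3/2)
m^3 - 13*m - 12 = (m - 4)*(m + 1)*(m + 3)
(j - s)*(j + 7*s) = j^2 + 6*j*s - 7*s^2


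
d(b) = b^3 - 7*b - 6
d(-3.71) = -31.09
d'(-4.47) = 52.94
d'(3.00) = 20.00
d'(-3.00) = 20.00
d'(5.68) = 89.79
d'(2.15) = 6.87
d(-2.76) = -7.70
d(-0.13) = -5.09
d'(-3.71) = 34.29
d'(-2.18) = 7.26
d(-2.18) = -1.10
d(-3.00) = -12.00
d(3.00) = 0.00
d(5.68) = 137.49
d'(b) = 3*b^2 - 7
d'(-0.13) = -6.95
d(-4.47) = -64.02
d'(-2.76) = 15.85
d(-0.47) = -2.81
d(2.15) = -11.11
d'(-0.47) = -6.34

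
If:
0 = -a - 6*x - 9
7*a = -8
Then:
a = -8/7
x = -55/42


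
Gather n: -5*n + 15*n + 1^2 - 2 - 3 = 10*n - 4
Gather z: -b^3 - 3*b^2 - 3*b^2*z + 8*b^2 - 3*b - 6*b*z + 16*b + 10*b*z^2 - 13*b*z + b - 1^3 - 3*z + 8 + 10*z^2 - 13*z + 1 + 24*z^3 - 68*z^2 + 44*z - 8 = -b^3 + 5*b^2 + 14*b + 24*z^3 + z^2*(10*b - 58) + z*(-3*b^2 - 19*b + 28)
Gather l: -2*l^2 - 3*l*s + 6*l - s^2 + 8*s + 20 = -2*l^2 + l*(6 - 3*s) - s^2 + 8*s + 20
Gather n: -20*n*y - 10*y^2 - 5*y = -20*n*y - 10*y^2 - 5*y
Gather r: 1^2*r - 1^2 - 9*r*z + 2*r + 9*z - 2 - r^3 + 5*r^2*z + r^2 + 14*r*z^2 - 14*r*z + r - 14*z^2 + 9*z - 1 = -r^3 + r^2*(5*z + 1) + r*(14*z^2 - 23*z + 4) - 14*z^2 + 18*z - 4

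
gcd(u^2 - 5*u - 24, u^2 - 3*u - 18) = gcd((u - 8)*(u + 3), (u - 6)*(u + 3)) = u + 3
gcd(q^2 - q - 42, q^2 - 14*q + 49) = q - 7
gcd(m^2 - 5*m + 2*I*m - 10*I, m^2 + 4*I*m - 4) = m + 2*I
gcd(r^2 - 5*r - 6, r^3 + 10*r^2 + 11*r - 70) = 1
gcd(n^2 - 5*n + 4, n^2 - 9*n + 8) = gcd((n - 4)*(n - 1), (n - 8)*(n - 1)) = n - 1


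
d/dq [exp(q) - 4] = exp(q)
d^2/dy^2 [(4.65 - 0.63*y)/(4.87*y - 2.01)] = 208.233408/(4.87*y - 2.01)^3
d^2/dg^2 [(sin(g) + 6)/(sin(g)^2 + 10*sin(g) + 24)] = (4*sin(g) + cos(g)^2 + 1)/(sin(g) + 4)^3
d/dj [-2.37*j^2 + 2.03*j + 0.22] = 2.03 - 4.74*j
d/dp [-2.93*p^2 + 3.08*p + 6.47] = 3.08 - 5.86*p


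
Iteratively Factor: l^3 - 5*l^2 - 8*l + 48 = (l + 3)*(l^2 - 8*l + 16) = (l - 4)*(l + 3)*(l - 4)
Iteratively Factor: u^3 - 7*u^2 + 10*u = (u)*(u^2 - 7*u + 10) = u*(u - 2)*(u - 5)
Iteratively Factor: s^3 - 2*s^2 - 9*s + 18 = (s - 3)*(s^2 + s - 6) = (s - 3)*(s + 3)*(s - 2)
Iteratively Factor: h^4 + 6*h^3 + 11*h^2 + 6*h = (h + 1)*(h^3 + 5*h^2 + 6*h) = (h + 1)*(h + 3)*(h^2 + 2*h) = h*(h + 1)*(h + 3)*(h + 2)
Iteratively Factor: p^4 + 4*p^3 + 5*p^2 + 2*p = (p + 1)*(p^3 + 3*p^2 + 2*p) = (p + 1)^2*(p^2 + 2*p) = (p + 1)^2*(p + 2)*(p)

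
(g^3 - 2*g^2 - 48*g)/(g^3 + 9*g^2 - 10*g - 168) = g*(g - 8)/(g^2 + 3*g - 28)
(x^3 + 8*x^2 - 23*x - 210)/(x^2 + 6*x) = x + 2 - 35/x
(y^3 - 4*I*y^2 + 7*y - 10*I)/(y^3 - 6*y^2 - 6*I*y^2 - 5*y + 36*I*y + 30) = (y + 2*I)/(y - 6)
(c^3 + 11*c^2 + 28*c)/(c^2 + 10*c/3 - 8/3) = 3*c*(c + 7)/(3*c - 2)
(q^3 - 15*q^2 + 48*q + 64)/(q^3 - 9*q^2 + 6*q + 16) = (q - 8)/(q - 2)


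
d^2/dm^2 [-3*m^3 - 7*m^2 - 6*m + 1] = -18*m - 14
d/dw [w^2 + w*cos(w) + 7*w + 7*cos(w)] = -w*sin(w) + 2*w - 7*sin(w) + cos(w) + 7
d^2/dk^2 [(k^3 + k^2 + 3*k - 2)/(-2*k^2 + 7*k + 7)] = 2*(-89*k^3 - 165*k^2 - 357*k + 224)/(8*k^6 - 84*k^5 + 210*k^4 + 245*k^3 - 735*k^2 - 1029*k - 343)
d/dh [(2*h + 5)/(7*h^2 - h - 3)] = (14*h^2 - 2*h - (2*h + 5)*(14*h - 1) - 6)/(-7*h^2 + h + 3)^2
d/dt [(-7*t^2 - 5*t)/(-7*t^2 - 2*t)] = -21/(49*t^2 + 28*t + 4)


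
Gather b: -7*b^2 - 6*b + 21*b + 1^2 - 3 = -7*b^2 + 15*b - 2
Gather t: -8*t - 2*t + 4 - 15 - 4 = -10*t - 15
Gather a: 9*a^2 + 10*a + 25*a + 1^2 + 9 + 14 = 9*a^2 + 35*a + 24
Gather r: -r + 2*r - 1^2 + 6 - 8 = r - 3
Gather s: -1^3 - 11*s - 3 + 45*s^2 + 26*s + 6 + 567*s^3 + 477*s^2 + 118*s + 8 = 567*s^3 + 522*s^2 + 133*s + 10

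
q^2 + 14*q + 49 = (q + 7)^2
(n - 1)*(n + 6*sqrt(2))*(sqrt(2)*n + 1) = sqrt(2)*n^3 - sqrt(2)*n^2 + 13*n^2 - 13*n + 6*sqrt(2)*n - 6*sqrt(2)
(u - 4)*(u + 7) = u^2 + 3*u - 28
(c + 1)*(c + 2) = c^2 + 3*c + 2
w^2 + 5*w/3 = w*(w + 5/3)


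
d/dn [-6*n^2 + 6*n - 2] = 6 - 12*n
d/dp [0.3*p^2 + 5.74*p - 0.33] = 0.6*p + 5.74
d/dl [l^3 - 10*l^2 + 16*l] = 3*l^2 - 20*l + 16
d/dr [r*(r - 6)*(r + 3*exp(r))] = 3*r^2*exp(r) + 3*r^2 - 12*r*exp(r) - 12*r - 18*exp(r)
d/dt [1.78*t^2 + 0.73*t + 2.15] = 3.56*t + 0.73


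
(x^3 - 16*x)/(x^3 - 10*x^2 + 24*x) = (x + 4)/(x - 6)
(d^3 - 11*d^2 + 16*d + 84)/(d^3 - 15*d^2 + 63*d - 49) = (d^2 - 4*d - 12)/(d^2 - 8*d + 7)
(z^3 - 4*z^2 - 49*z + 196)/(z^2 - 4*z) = z - 49/z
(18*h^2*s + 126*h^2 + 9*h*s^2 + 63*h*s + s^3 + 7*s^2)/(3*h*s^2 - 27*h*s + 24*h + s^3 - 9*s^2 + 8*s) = (6*h*s + 42*h + s^2 + 7*s)/(s^2 - 9*s + 8)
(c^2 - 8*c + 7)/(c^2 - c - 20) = (-c^2 + 8*c - 7)/(-c^2 + c + 20)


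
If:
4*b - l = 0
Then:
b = l/4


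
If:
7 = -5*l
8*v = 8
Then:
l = -7/5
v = 1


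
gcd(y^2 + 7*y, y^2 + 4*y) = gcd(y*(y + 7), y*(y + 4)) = y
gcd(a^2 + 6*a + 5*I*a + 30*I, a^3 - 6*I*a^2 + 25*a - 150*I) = a + 5*I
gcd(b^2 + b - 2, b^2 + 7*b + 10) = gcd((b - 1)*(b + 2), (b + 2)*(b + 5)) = b + 2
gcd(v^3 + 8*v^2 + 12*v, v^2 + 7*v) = v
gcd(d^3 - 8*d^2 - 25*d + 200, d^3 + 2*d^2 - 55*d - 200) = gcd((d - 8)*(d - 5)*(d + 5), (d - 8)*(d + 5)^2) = d^2 - 3*d - 40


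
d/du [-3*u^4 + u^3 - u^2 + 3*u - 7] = -12*u^3 + 3*u^2 - 2*u + 3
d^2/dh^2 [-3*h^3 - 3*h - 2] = -18*h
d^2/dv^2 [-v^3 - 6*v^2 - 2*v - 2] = -6*v - 12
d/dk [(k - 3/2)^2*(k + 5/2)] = 3*k^2 - k - 21/4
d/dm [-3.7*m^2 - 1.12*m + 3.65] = -7.4*m - 1.12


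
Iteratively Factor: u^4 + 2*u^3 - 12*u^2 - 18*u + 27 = (u - 1)*(u^3 + 3*u^2 - 9*u - 27) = (u - 3)*(u - 1)*(u^2 + 6*u + 9) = (u - 3)*(u - 1)*(u + 3)*(u + 3)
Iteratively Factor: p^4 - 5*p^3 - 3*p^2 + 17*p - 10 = (p - 1)*(p^3 - 4*p^2 - 7*p + 10) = (p - 1)*(p + 2)*(p^2 - 6*p + 5) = (p - 5)*(p - 1)*(p + 2)*(p - 1)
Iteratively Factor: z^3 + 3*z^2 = (z)*(z^2 + 3*z) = z^2*(z + 3)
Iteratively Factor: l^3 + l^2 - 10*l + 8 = (l - 1)*(l^2 + 2*l - 8) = (l - 1)*(l + 4)*(l - 2)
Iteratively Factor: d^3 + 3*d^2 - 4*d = (d)*(d^2 + 3*d - 4) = d*(d - 1)*(d + 4)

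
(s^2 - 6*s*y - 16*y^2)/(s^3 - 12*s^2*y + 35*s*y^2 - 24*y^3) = (s + 2*y)/(s^2 - 4*s*y + 3*y^2)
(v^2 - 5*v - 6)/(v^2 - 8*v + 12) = (v + 1)/(v - 2)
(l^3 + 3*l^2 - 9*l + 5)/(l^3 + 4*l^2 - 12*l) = (l^3 + 3*l^2 - 9*l + 5)/(l*(l^2 + 4*l - 12))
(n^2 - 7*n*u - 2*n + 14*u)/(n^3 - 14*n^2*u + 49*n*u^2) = (2 - n)/(n*(-n + 7*u))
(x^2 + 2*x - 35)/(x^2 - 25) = (x + 7)/(x + 5)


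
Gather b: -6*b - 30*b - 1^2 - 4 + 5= -36*b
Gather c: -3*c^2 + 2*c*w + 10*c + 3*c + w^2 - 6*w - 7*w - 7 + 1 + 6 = -3*c^2 + c*(2*w + 13) + w^2 - 13*w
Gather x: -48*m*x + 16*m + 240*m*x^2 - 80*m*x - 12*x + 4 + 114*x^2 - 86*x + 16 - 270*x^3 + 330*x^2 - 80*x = 16*m - 270*x^3 + x^2*(240*m + 444) + x*(-128*m - 178) + 20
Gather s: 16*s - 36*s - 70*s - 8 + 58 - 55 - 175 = -90*s - 180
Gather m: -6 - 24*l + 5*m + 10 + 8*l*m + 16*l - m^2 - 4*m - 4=-8*l - m^2 + m*(8*l + 1)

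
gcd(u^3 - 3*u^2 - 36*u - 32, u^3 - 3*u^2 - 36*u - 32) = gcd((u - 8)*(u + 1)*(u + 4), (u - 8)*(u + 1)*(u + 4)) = u^3 - 3*u^2 - 36*u - 32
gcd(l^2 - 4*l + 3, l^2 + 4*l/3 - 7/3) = l - 1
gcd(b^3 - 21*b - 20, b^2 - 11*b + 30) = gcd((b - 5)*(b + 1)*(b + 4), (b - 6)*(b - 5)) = b - 5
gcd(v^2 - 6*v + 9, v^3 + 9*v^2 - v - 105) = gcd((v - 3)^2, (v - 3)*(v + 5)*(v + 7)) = v - 3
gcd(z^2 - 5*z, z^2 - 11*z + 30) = z - 5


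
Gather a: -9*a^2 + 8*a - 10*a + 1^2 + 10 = -9*a^2 - 2*a + 11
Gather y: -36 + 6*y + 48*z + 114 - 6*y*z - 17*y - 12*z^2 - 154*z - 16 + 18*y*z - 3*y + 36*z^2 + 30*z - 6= y*(12*z - 14) + 24*z^2 - 76*z + 56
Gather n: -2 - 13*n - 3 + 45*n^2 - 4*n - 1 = 45*n^2 - 17*n - 6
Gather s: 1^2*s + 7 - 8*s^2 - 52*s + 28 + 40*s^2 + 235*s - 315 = 32*s^2 + 184*s - 280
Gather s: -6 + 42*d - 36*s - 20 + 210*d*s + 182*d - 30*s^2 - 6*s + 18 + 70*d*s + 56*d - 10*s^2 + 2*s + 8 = 280*d - 40*s^2 + s*(280*d - 40)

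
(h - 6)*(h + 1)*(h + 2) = h^3 - 3*h^2 - 16*h - 12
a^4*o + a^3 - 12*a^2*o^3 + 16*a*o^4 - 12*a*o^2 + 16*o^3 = (a - 2*o)^2*(a + 4*o)*(a*o + 1)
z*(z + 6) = z^2 + 6*z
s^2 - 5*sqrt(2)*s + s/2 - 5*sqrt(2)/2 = (s + 1/2)*(s - 5*sqrt(2))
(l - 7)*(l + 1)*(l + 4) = l^3 - 2*l^2 - 31*l - 28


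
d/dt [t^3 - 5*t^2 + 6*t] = 3*t^2 - 10*t + 6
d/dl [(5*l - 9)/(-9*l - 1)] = -86/(9*l + 1)^2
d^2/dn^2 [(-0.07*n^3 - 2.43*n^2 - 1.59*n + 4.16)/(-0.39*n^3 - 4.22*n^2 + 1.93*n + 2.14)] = (-5.55111512312578e-17*n^7 + 0.508794000000002*n^6 + 1.767168*n^5 + 19.78353*n^4 + 19.241496*n^3 - 276.382356*n^2 + 270.534864*n - 97.004604)/(0.059319*n^9 + 1.925586*n^8 + 19.955169*n^7 + 55.116602*n^6 - 119.884575*n^5 - 57.508026*n^4 + 102.745739*n^3 + 34.063878*n^2 - 26.515884*n - 9.800344)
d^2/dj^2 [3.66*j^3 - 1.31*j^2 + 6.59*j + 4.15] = 21.96*j - 2.62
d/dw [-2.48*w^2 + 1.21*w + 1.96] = 1.21 - 4.96*w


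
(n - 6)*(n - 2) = n^2 - 8*n + 12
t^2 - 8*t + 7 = (t - 7)*(t - 1)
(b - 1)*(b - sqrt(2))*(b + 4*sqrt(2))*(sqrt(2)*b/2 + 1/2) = sqrt(2)*b^4/2 - sqrt(2)*b^3/2 + 7*b^3/2 - 5*sqrt(2)*b^2/2 - 7*b^2/2 - 4*b + 5*sqrt(2)*b/2 + 4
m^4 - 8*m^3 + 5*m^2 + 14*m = m*(m - 7)*(m - 2)*(m + 1)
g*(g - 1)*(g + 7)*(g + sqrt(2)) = g^4 + sqrt(2)*g^3 + 6*g^3 - 7*g^2 + 6*sqrt(2)*g^2 - 7*sqrt(2)*g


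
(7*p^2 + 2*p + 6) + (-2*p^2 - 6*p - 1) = 5*p^2 - 4*p + 5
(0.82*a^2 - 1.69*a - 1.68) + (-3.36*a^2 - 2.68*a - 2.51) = -2.54*a^2 - 4.37*a - 4.19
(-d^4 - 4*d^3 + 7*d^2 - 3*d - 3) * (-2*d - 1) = 2*d^5 + 9*d^4 - 10*d^3 - d^2 + 9*d + 3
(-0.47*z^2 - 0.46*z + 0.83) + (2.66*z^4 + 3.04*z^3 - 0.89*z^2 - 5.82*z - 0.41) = 2.66*z^4 + 3.04*z^3 - 1.36*z^2 - 6.28*z + 0.42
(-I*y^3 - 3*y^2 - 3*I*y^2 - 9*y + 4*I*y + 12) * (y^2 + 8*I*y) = -I*y^5 + 5*y^4 - 3*I*y^4 + 15*y^3 - 20*I*y^3 - 20*y^2 - 72*I*y^2 + 96*I*y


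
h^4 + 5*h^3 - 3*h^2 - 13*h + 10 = (h - 1)^2*(h + 2)*(h + 5)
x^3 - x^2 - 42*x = x*(x - 7)*(x + 6)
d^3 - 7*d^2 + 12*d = d*(d - 4)*(d - 3)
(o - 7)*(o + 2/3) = o^2 - 19*o/3 - 14/3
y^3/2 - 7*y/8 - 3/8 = (y/2 + 1/4)*(y - 3/2)*(y + 1)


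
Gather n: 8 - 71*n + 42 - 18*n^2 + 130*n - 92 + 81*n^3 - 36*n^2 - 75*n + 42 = 81*n^3 - 54*n^2 - 16*n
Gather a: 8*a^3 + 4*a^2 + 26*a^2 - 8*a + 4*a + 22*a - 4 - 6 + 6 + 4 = 8*a^3 + 30*a^2 + 18*a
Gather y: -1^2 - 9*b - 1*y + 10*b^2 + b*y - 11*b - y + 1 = 10*b^2 - 20*b + y*(b - 2)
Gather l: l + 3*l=4*l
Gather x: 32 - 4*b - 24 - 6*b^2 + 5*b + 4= -6*b^2 + b + 12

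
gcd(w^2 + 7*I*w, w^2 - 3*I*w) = w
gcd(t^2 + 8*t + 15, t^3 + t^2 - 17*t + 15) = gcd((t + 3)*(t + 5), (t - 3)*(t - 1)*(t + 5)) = t + 5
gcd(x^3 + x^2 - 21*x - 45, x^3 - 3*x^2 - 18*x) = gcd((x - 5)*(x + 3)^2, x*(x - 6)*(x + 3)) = x + 3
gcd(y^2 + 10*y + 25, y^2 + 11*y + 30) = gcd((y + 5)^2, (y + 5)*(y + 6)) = y + 5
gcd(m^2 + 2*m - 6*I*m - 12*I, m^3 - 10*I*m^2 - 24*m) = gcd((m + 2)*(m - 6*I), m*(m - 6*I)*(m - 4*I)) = m - 6*I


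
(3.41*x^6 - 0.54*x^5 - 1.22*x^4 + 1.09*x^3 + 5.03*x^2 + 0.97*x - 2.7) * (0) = 0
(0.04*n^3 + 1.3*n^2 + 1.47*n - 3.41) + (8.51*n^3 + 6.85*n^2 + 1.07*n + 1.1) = 8.55*n^3 + 8.15*n^2 + 2.54*n - 2.31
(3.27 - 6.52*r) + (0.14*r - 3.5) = -6.38*r - 0.23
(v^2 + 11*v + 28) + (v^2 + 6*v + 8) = 2*v^2 + 17*v + 36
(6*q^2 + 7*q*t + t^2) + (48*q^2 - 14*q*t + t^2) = 54*q^2 - 7*q*t + 2*t^2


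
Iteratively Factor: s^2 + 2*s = (s + 2)*(s)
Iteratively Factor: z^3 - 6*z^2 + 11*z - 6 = (z - 1)*(z^2 - 5*z + 6) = (z - 2)*(z - 1)*(z - 3)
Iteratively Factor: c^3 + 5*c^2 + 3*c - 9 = (c - 1)*(c^2 + 6*c + 9) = (c - 1)*(c + 3)*(c + 3)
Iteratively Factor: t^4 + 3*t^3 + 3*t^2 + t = (t)*(t^3 + 3*t^2 + 3*t + 1) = t*(t + 1)*(t^2 + 2*t + 1) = t*(t + 1)^2*(t + 1)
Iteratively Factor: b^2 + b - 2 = (b - 1)*(b + 2)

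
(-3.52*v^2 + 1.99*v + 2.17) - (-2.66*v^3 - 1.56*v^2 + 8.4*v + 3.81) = 2.66*v^3 - 1.96*v^2 - 6.41*v - 1.64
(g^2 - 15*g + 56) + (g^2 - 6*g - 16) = 2*g^2 - 21*g + 40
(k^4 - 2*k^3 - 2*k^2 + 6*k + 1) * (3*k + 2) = 3*k^5 - 4*k^4 - 10*k^3 + 14*k^2 + 15*k + 2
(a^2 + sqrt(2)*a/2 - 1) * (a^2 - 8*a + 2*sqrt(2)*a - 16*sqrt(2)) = a^4 - 8*a^3 + 5*sqrt(2)*a^3/2 - 20*sqrt(2)*a^2 + a^2 - 8*a - 2*sqrt(2)*a + 16*sqrt(2)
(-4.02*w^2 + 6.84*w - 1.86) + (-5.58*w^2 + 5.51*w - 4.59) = -9.6*w^2 + 12.35*w - 6.45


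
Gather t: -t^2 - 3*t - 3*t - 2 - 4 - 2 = -t^2 - 6*t - 8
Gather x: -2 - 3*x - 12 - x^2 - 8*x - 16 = -x^2 - 11*x - 30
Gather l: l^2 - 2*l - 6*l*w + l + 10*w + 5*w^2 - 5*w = l^2 + l*(-6*w - 1) + 5*w^2 + 5*w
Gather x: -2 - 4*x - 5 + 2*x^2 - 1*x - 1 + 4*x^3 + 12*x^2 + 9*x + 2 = 4*x^3 + 14*x^2 + 4*x - 6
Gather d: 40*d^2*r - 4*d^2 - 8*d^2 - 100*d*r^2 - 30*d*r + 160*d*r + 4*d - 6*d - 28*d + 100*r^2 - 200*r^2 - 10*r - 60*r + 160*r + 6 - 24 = d^2*(40*r - 12) + d*(-100*r^2 + 130*r - 30) - 100*r^2 + 90*r - 18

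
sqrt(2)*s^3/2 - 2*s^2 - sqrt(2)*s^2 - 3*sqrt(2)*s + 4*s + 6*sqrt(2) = (s - 2)*(s - 3*sqrt(2))*(sqrt(2)*s/2 + 1)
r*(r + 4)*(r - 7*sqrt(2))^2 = r^4 - 14*sqrt(2)*r^3 + 4*r^3 - 56*sqrt(2)*r^2 + 98*r^2 + 392*r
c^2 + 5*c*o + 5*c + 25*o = (c + 5)*(c + 5*o)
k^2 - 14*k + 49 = (k - 7)^2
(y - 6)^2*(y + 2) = y^3 - 10*y^2 + 12*y + 72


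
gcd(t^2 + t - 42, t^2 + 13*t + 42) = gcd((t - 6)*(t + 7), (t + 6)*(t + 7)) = t + 7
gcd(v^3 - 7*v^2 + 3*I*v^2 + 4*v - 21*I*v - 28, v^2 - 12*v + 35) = v - 7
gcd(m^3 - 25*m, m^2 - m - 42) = 1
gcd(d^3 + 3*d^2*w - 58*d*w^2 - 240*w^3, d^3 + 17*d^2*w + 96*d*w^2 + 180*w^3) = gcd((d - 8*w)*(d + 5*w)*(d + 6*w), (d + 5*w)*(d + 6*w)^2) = d^2 + 11*d*w + 30*w^2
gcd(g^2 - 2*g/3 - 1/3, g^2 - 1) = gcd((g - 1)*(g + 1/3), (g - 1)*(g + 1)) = g - 1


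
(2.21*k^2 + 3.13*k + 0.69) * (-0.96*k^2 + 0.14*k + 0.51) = -2.1216*k^4 - 2.6954*k^3 + 0.9029*k^2 + 1.6929*k + 0.3519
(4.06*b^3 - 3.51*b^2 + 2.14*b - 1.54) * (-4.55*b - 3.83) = -18.473*b^4 + 0.420699999999998*b^3 + 3.7063*b^2 - 1.1892*b + 5.8982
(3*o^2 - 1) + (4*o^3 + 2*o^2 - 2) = 4*o^3 + 5*o^2 - 3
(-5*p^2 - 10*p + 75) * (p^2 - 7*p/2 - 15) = -5*p^4 + 15*p^3/2 + 185*p^2 - 225*p/2 - 1125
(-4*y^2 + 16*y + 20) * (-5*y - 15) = 20*y^3 - 20*y^2 - 340*y - 300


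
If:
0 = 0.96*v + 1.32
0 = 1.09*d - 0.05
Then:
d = 0.05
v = -1.38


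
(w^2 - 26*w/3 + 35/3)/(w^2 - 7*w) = (w - 5/3)/w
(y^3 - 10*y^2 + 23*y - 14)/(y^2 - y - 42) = (y^2 - 3*y + 2)/(y + 6)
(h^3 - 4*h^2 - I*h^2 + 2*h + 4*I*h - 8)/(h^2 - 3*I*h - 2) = (h^2 + h*(-4 + I) - 4*I)/(h - I)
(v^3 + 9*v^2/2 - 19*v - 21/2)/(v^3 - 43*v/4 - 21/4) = 2*(v^2 + 4*v - 21)/(2*v^2 - v - 21)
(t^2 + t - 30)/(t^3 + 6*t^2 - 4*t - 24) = (t - 5)/(t^2 - 4)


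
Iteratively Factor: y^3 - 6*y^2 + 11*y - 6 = (y - 1)*(y^2 - 5*y + 6) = (y - 2)*(y - 1)*(y - 3)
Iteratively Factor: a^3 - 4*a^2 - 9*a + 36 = (a - 3)*(a^2 - a - 12) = (a - 4)*(a - 3)*(a + 3)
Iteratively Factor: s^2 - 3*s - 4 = (s + 1)*(s - 4)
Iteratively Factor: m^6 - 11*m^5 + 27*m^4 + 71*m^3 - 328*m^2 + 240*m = (m - 4)*(m^5 - 7*m^4 - m^3 + 67*m^2 - 60*m) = (m - 4)*(m + 3)*(m^4 - 10*m^3 + 29*m^2 - 20*m) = (m - 4)^2*(m + 3)*(m^3 - 6*m^2 + 5*m) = (m - 5)*(m - 4)^2*(m + 3)*(m^2 - m) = (m - 5)*(m - 4)^2*(m - 1)*(m + 3)*(m)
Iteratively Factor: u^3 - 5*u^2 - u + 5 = (u + 1)*(u^2 - 6*u + 5) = (u - 1)*(u + 1)*(u - 5)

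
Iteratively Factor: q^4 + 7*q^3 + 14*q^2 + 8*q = (q)*(q^3 + 7*q^2 + 14*q + 8) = q*(q + 1)*(q^2 + 6*q + 8) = q*(q + 1)*(q + 2)*(q + 4)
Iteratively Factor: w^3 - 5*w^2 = (w)*(w^2 - 5*w) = w^2*(w - 5)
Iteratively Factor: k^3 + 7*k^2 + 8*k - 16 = (k - 1)*(k^2 + 8*k + 16) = (k - 1)*(k + 4)*(k + 4)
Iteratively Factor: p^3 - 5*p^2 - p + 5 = (p - 5)*(p^2 - 1) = (p - 5)*(p + 1)*(p - 1)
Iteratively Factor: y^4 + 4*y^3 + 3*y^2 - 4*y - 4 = (y - 1)*(y^3 + 5*y^2 + 8*y + 4) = (y - 1)*(y + 2)*(y^2 + 3*y + 2) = (y - 1)*(y + 1)*(y + 2)*(y + 2)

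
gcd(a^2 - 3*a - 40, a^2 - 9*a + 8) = a - 8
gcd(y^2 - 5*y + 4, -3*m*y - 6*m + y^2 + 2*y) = 1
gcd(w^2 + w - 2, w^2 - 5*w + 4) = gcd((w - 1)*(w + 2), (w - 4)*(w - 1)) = w - 1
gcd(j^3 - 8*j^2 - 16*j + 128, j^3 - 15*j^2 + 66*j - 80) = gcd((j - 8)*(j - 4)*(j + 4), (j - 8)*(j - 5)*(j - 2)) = j - 8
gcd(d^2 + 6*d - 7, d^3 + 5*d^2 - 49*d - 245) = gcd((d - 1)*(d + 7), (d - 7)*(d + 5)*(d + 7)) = d + 7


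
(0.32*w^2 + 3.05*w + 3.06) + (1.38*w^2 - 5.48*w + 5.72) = 1.7*w^2 - 2.43*w + 8.78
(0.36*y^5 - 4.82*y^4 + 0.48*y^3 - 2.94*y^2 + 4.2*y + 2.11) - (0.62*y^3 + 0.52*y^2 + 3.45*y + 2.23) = 0.36*y^5 - 4.82*y^4 - 0.14*y^3 - 3.46*y^2 + 0.75*y - 0.12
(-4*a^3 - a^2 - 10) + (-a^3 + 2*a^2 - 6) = -5*a^3 + a^2 - 16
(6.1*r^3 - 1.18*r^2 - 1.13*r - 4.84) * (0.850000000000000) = 5.185*r^3 - 1.003*r^2 - 0.9605*r - 4.114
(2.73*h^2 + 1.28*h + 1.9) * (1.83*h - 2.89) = 4.9959*h^3 - 5.5473*h^2 - 0.2222*h - 5.491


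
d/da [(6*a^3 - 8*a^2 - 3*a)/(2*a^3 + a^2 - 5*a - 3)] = (22*a^4 - 48*a^3 - 11*a^2 + 48*a + 9)/(4*a^6 + 4*a^5 - 19*a^4 - 22*a^3 + 19*a^2 + 30*a + 9)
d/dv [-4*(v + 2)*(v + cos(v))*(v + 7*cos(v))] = 4*(v + 2)*(v + cos(v))*(7*sin(v) - 1) + 4*(v + 2)*(v + 7*cos(v))*(sin(v) - 1) - 4*(v + cos(v))*(v + 7*cos(v))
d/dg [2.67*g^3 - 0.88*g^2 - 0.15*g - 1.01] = 8.01*g^2 - 1.76*g - 0.15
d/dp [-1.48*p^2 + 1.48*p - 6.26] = 1.48 - 2.96*p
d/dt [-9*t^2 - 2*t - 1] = -18*t - 2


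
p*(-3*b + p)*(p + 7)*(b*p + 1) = -3*b^2*p^3 - 21*b^2*p^2 + b*p^4 + 7*b*p^3 - 3*b*p^2 - 21*b*p + p^3 + 7*p^2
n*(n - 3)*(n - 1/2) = n^3 - 7*n^2/2 + 3*n/2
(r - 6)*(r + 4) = r^2 - 2*r - 24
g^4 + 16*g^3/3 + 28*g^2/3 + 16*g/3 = g*(g + 4/3)*(g + 2)^2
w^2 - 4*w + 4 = (w - 2)^2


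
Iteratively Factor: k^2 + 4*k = (k)*(k + 4)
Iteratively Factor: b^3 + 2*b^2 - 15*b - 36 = (b + 3)*(b^2 - b - 12) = (b + 3)^2*(b - 4)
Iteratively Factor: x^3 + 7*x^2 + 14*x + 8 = (x + 1)*(x^2 + 6*x + 8) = (x + 1)*(x + 4)*(x + 2)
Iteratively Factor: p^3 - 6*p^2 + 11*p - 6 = (p - 1)*(p^2 - 5*p + 6) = (p - 2)*(p - 1)*(p - 3)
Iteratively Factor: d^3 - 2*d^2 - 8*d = (d)*(d^2 - 2*d - 8) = d*(d + 2)*(d - 4)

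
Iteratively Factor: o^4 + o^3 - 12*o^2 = (o + 4)*(o^3 - 3*o^2) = o*(o + 4)*(o^2 - 3*o) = o*(o - 3)*(o + 4)*(o)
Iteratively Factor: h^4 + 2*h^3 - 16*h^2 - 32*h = (h + 2)*(h^3 - 16*h) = h*(h + 2)*(h^2 - 16) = h*(h + 2)*(h + 4)*(h - 4)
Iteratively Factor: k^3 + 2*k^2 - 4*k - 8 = (k - 2)*(k^2 + 4*k + 4) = (k - 2)*(k + 2)*(k + 2)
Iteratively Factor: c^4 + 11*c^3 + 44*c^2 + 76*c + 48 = (c + 2)*(c^3 + 9*c^2 + 26*c + 24) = (c + 2)^2*(c^2 + 7*c + 12) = (c + 2)^2*(c + 3)*(c + 4)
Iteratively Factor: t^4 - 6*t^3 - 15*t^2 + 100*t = (t)*(t^3 - 6*t^2 - 15*t + 100) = t*(t + 4)*(t^2 - 10*t + 25) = t*(t - 5)*(t + 4)*(t - 5)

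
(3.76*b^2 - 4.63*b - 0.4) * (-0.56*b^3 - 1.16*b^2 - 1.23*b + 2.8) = -2.1056*b^5 - 1.7688*b^4 + 0.97*b^3 + 16.6869*b^2 - 12.472*b - 1.12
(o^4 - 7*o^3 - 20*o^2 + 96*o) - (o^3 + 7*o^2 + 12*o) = o^4 - 8*o^3 - 27*o^2 + 84*o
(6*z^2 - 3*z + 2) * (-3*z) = -18*z^3 + 9*z^2 - 6*z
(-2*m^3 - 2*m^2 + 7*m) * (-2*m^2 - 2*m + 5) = 4*m^5 + 8*m^4 - 20*m^3 - 24*m^2 + 35*m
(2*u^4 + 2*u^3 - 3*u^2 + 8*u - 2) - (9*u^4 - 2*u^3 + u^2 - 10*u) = -7*u^4 + 4*u^3 - 4*u^2 + 18*u - 2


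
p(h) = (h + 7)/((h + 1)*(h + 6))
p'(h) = 1/((h + 1)*(h + 6)) - (h + 7)/((h + 1)*(h + 6)^2) - (h + 7)/((h + 1)^2*(h + 6))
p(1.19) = 0.52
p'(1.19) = -0.25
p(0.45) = 0.80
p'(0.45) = -0.57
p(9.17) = 0.10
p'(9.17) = -0.01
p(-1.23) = -5.26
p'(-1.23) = -22.68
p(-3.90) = -0.51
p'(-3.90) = -0.10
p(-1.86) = -1.44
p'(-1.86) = -1.61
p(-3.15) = -0.63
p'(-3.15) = -0.23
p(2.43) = 0.33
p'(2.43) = -0.10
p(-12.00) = -0.08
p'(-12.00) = 0.00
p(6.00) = 0.15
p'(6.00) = -0.02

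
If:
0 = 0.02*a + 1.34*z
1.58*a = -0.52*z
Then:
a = 0.00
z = 0.00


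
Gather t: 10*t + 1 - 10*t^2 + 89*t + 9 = -10*t^2 + 99*t + 10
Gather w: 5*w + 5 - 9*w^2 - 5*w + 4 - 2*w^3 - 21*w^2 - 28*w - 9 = -2*w^3 - 30*w^2 - 28*w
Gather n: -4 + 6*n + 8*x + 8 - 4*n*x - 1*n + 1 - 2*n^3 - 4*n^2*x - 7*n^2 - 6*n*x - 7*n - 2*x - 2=-2*n^3 + n^2*(-4*x - 7) + n*(-10*x - 2) + 6*x + 3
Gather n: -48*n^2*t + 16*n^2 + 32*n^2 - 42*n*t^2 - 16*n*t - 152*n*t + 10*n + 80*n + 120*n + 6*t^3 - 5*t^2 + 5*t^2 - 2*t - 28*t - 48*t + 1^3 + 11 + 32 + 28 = n^2*(48 - 48*t) + n*(-42*t^2 - 168*t + 210) + 6*t^3 - 78*t + 72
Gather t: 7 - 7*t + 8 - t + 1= 16 - 8*t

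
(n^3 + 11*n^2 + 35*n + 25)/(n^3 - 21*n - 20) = (n^2 + 10*n + 25)/(n^2 - n - 20)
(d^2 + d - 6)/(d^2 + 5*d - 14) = (d + 3)/(d + 7)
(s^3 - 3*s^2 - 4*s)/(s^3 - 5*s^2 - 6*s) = (s - 4)/(s - 6)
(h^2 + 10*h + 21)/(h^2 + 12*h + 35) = (h + 3)/(h + 5)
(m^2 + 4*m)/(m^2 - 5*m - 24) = m*(m + 4)/(m^2 - 5*m - 24)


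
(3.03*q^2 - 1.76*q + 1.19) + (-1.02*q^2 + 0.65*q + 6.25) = 2.01*q^2 - 1.11*q + 7.44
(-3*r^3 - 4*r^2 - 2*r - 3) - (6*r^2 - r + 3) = -3*r^3 - 10*r^2 - r - 6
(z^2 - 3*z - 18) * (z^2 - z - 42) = z^4 - 4*z^3 - 57*z^2 + 144*z + 756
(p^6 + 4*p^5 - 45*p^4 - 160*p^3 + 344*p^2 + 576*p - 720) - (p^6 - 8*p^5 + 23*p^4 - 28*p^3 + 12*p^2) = 12*p^5 - 68*p^4 - 132*p^3 + 332*p^2 + 576*p - 720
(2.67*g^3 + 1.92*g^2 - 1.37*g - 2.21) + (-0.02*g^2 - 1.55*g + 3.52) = 2.67*g^3 + 1.9*g^2 - 2.92*g + 1.31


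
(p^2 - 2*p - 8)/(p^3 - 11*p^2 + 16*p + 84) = (p - 4)/(p^2 - 13*p + 42)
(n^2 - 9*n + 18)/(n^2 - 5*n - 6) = (n - 3)/(n + 1)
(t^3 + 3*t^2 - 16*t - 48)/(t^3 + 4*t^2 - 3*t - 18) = (t^2 - 16)/(t^2 + t - 6)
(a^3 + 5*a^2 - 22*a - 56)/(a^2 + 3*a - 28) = a + 2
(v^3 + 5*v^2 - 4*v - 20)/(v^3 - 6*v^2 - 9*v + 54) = (v^3 + 5*v^2 - 4*v - 20)/(v^3 - 6*v^2 - 9*v + 54)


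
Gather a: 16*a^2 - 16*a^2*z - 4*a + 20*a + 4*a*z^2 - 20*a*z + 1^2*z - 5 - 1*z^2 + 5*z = a^2*(16 - 16*z) + a*(4*z^2 - 20*z + 16) - z^2 + 6*z - 5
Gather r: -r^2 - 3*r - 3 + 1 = -r^2 - 3*r - 2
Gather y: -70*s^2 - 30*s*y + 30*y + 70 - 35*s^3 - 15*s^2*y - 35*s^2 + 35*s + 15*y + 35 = -35*s^3 - 105*s^2 + 35*s + y*(-15*s^2 - 30*s + 45) + 105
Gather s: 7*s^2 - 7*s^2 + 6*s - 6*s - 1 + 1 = 0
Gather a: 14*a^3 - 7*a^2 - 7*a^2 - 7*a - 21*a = 14*a^3 - 14*a^2 - 28*a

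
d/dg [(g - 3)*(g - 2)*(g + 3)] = 3*g^2 - 4*g - 9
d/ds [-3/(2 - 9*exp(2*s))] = -54*exp(2*s)/(9*exp(2*s) - 2)^2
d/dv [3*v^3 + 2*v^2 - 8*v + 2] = 9*v^2 + 4*v - 8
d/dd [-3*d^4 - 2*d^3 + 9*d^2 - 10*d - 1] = -12*d^3 - 6*d^2 + 18*d - 10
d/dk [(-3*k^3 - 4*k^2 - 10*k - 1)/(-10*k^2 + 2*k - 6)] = (15*k^4 - 6*k^3 - 27*k^2 + 14*k + 31)/(2*(25*k^4 - 10*k^3 + 31*k^2 - 6*k + 9))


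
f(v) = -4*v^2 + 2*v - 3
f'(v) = 2 - 8*v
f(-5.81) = -149.64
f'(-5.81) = 48.48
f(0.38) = -2.82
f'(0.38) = -1.04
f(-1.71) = -18.12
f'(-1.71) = 15.68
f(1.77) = -11.99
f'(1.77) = -12.16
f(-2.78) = -39.47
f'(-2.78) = 24.24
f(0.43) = -2.88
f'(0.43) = -1.44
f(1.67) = -10.82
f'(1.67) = -11.36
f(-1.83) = -20.06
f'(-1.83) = 16.64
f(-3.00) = -45.00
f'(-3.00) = 26.00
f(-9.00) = -345.00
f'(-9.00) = 74.00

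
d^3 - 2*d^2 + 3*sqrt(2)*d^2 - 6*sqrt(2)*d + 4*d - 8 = (d - 2)*(d + sqrt(2))*(d + 2*sqrt(2))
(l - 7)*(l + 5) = l^2 - 2*l - 35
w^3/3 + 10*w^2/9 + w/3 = w*(w/3 + 1)*(w + 1/3)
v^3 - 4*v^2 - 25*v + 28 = (v - 7)*(v - 1)*(v + 4)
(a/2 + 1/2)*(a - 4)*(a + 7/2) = a^3/2 + a^2/4 - 29*a/4 - 7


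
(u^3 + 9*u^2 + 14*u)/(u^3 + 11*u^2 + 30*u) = (u^2 + 9*u + 14)/(u^2 + 11*u + 30)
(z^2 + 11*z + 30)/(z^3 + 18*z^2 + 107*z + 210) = 1/(z + 7)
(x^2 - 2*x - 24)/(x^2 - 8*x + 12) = (x + 4)/(x - 2)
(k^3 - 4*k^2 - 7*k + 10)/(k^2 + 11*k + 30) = (k^3 - 4*k^2 - 7*k + 10)/(k^2 + 11*k + 30)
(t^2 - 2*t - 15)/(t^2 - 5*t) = (t + 3)/t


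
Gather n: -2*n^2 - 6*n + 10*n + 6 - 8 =-2*n^2 + 4*n - 2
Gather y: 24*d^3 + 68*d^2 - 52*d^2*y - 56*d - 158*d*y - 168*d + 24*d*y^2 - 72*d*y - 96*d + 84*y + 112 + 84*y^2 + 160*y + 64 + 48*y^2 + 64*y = 24*d^3 + 68*d^2 - 320*d + y^2*(24*d + 132) + y*(-52*d^2 - 230*d + 308) + 176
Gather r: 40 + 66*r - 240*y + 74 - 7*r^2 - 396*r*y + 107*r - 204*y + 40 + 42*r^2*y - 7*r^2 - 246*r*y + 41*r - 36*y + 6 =r^2*(42*y - 14) + r*(214 - 642*y) - 480*y + 160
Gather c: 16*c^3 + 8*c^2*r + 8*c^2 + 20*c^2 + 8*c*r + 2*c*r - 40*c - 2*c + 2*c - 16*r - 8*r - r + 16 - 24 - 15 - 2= 16*c^3 + c^2*(8*r + 28) + c*(10*r - 40) - 25*r - 25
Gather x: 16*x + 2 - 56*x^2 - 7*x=-56*x^2 + 9*x + 2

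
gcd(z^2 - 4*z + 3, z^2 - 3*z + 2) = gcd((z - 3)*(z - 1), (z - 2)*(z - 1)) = z - 1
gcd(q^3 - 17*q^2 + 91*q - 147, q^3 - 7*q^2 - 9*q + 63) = q^2 - 10*q + 21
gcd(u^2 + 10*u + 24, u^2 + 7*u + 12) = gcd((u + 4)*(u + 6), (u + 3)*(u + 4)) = u + 4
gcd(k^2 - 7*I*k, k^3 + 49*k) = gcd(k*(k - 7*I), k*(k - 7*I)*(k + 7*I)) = k^2 - 7*I*k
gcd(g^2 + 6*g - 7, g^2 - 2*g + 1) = g - 1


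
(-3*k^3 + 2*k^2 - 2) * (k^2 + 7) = -3*k^5 + 2*k^4 - 21*k^3 + 12*k^2 - 14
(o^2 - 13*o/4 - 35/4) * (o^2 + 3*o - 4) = o^4 - o^3/4 - 45*o^2/2 - 53*o/4 + 35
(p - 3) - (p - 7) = 4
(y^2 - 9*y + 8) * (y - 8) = y^3 - 17*y^2 + 80*y - 64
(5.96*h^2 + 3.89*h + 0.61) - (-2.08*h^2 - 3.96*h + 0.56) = 8.04*h^2 + 7.85*h + 0.0499999999999999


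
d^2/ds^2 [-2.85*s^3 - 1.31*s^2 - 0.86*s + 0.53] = -17.1*s - 2.62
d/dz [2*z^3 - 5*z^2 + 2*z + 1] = 6*z^2 - 10*z + 2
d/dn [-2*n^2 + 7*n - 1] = 7 - 4*n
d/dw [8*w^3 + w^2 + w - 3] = 24*w^2 + 2*w + 1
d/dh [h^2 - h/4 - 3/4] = 2*h - 1/4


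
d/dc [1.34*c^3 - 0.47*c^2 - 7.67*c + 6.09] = 4.02*c^2 - 0.94*c - 7.67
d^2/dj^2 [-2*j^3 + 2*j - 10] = -12*j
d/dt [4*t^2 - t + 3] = 8*t - 1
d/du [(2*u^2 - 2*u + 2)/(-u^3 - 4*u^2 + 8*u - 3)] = 2*(u^4 - 2*u^3 + 7*u^2 + 2*u - 5)/(u^6 + 8*u^5 - 58*u^3 + 88*u^2 - 48*u + 9)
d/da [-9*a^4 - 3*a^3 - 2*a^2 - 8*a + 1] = -36*a^3 - 9*a^2 - 4*a - 8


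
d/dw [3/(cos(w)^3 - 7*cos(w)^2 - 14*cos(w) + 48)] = 3*(3*cos(w)^2 - 14*cos(w) - 14)*sin(w)/(cos(w)^3 - 7*cos(w)^2 - 14*cos(w) + 48)^2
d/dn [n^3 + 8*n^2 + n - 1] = 3*n^2 + 16*n + 1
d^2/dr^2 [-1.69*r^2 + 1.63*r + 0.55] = -3.38000000000000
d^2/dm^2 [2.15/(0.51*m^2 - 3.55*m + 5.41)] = (-1.11843*m^2 + 7.78515*m + 2.15*(1.02*m - 3.55)*(2.04*m - 7.1) - 11.86413)/(0.51*m^2 - 3.55*m + 5.41)^3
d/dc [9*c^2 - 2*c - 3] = 18*c - 2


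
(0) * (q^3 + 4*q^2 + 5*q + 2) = 0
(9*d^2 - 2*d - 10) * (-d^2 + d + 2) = -9*d^4 + 11*d^3 + 26*d^2 - 14*d - 20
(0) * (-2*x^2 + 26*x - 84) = 0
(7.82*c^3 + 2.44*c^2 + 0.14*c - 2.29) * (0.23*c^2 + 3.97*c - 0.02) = 1.7986*c^5 + 31.6066*c^4 + 9.5626*c^3 - 0.0196999999999999*c^2 - 9.0941*c + 0.0458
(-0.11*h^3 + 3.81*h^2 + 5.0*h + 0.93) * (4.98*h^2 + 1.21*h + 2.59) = -0.5478*h^5 + 18.8407*h^4 + 29.2252*h^3 + 20.5493*h^2 + 14.0753*h + 2.4087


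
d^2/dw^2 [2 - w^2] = -2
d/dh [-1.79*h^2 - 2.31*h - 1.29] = -3.58*h - 2.31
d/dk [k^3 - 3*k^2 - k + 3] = 3*k^2 - 6*k - 1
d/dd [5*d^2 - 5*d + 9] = 10*d - 5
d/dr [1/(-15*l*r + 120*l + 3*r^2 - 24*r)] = (5*l - 2*r + 8)/(3*(5*l*r - 40*l - r^2 + 8*r)^2)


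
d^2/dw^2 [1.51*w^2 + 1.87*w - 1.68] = 3.02000000000000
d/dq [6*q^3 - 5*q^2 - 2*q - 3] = 18*q^2 - 10*q - 2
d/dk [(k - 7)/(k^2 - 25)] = (k^2 - 2*k*(k - 7) - 25)/(k^2 - 25)^2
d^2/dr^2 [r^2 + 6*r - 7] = 2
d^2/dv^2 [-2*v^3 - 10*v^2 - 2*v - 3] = -12*v - 20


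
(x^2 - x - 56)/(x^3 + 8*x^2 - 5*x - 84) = (x - 8)/(x^2 + x - 12)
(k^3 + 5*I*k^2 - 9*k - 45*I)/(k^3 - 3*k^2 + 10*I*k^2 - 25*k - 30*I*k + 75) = (k + 3)/(k + 5*I)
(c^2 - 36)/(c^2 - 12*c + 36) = (c + 6)/(c - 6)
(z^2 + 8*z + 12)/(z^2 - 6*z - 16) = (z + 6)/(z - 8)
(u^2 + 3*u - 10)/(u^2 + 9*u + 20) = (u - 2)/(u + 4)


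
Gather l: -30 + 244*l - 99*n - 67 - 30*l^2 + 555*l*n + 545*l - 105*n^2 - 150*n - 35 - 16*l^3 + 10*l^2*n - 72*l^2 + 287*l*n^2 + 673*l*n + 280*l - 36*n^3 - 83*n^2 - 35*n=-16*l^3 + l^2*(10*n - 102) + l*(287*n^2 + 1228*n + 1069) - 36*n^3 - 188*n^2 - 284*n - 132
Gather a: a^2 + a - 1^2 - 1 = a^2 + a - 2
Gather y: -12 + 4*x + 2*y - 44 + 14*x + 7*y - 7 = 18*x + 9*y - 63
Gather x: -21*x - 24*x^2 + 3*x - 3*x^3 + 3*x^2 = -3*x^3 - 21*x^2 - 18*x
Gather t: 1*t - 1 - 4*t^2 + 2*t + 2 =-4*t^2 + 3*t + 1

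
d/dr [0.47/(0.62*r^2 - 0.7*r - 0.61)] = (0.329 - 0.5828*r)/(-0.62*r^2 + 0.7*r + 0.61)^2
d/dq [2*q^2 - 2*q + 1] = 4*q - 2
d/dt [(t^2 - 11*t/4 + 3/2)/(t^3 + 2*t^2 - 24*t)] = (-t^4 + 11*t^3/2 - 23*t^2 - 6*t + 36)/(t^2*(t^4 + 4*t^3 - 44*t^2 - 96*t + 576))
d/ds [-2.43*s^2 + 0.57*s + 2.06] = 0.57 - 4.86*s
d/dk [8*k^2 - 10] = 16*k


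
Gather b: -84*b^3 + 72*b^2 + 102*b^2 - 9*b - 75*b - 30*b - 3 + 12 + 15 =-84*b^3 + 174*b^2 - 114*b + 24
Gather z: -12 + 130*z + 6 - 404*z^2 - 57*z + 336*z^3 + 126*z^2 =336*z^3 - 278*z^2 + 73*z - 6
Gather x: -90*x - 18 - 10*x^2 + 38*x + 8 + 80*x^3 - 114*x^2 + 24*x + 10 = 80*x^3 - 124*x^2 - 28*x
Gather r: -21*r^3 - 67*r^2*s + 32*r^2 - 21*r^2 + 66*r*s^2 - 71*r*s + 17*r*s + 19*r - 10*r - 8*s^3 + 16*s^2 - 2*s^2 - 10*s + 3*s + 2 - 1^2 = -21*r^3 + r^2*(11 - 67*s) + r*(66*s^2 - 54*s + 9) - 8*s^3 + 14*s^2 - 7*s + 1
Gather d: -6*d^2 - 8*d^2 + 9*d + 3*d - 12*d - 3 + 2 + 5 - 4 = -14*d^2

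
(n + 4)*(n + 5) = n^2 + 9*n + 20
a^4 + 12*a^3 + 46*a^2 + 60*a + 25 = (a + 1)^2*(a + 5)^2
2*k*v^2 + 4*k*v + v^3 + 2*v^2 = v*(2*k + v)*(v + 2)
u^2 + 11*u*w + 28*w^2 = (u + 4*w)*(u + 7*w)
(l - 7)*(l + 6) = l^2 - l - 42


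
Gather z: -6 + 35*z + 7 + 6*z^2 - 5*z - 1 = 6*z^2 + 30*z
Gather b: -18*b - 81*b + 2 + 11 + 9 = 22 - 99*b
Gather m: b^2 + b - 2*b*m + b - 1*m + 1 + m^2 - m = b^2 + 2*b + m^2 + m*(-2*b - 2) + 1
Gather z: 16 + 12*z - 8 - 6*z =6*z + 8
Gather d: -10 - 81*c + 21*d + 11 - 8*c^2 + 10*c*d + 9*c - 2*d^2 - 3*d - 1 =-8*c^2 - 72*c - 2*d^2 + d*(10*c + 18)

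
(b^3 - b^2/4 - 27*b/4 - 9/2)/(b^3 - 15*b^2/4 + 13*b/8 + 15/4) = 2*(b^2 - b - 6)/(2*b^2 - 9*b + 10)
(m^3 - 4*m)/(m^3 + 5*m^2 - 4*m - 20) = m/(m + 5)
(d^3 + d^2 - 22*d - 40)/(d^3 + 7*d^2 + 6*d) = (d^3 + d^2 - 22*d - 40)/(d*(d^2 + 7*d + 6))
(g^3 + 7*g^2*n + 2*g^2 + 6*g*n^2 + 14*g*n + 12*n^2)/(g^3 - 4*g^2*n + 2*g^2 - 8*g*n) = (g^2 + 7*g*n + 6*n^2)/(g*(g - 4*n))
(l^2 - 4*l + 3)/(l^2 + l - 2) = (l - 3)/(l + 2)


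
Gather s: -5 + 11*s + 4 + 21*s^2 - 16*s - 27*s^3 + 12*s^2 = -27*s^3 + 33*s^2 - 5*s - 1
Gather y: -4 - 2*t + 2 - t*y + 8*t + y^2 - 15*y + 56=6*t + y^2 + y*(-t - 15) + 54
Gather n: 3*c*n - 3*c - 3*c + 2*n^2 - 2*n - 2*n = -6*c + 2*n^2 + n*(3*c - 4)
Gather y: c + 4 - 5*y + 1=c - 5*y + 5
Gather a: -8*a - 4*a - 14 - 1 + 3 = -12*a - 12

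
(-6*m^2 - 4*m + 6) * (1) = -6*m^2 - 4*m + 6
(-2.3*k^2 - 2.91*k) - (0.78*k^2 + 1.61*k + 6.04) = -3.08*k^2 - 4.52*k - 6.04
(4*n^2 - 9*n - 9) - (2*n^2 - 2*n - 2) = 2*n^2 - 7*n - 7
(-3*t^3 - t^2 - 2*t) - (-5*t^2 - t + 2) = -3*t^3 + 4*t^2 - t - 2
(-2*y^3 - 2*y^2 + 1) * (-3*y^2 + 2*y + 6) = 6*y^5 + 2*y^4 - 16*y^3 - 15*y^2 + 2*y + 6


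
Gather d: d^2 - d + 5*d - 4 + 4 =d^2 + 4*d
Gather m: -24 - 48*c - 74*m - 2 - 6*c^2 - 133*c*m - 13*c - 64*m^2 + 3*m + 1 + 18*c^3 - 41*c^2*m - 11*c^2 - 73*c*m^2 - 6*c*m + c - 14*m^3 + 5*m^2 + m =18*c^3 - 17*c^2 - 60*c - 14*m^3 + m^2*(-73*c - 59) + m*(-41*c^2 - 139*c - 70) - 25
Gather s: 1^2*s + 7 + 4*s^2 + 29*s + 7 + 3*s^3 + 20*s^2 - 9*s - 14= 3*s^3 + 24*s^2 + 21*s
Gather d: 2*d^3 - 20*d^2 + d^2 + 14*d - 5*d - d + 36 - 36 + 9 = 2*d^3 - 19*d^2 + 8*d + 9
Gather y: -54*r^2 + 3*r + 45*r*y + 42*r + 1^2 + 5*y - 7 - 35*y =-54*r^2 + 45*r + y*(45*r - 30) - 6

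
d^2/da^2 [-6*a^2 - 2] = -12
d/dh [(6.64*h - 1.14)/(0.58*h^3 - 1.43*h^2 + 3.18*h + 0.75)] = (-7.7024*h^3 + 11.4788*h^2 - 3.2604*h + 8.6052)/(0.3364*h^6 - 1.6588*h^5 + 5.7337*h^4 - 8.2248*h^3 + 7.9674*h^2 + 4.77*h + 0.5625)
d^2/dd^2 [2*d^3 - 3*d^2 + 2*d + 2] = 12*d - 6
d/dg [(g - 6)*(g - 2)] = 2*g - 8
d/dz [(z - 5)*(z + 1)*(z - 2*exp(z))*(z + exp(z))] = -z^3*exp(z) + 4*z^3 - 4*z^2*exp(2*z) + z^2*exp(z) - 12*z^2 + 12*z*exp(2*z) + 13*z*exp(z) - 10*z + 28*exp(2*z) + 5*exp(z)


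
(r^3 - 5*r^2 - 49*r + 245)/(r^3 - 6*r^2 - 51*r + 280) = (r - 7)/(r - 8)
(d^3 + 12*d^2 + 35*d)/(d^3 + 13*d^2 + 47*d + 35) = d/(d + 1)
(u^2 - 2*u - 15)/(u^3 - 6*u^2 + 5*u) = (u + 3)/(u*(u - 1))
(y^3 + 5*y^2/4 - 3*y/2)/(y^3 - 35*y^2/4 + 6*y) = (y + 2)/(y - 8)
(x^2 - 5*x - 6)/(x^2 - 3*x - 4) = (x - 6)/(x - 4)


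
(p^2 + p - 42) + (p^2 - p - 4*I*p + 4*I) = 2*p^2 - 4*I*p - 42 + 4*I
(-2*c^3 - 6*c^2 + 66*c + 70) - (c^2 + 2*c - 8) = -2*c^3 - 7*c^2 + 64*c + 78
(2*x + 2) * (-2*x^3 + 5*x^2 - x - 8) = -4*x^4 + 6*x^3 + 8*x^2 - 18*x - 16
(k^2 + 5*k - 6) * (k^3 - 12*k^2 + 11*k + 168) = k^5 - 7*k^4 - 55*k^3 + 295*k^2 + 774*k - 1008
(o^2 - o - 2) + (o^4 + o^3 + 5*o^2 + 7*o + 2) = o^4 + o^3 + 6*o^2 + 6*o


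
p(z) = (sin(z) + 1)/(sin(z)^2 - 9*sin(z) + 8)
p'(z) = (-2*sin(z)*cos(z) + 9*cos(z))*(sin(z) + 1)/(sin(z)^2 - 9*sin(z) + 8)^2 + cos(z)/(sin(z)^2 - 9*sin(z) + 8)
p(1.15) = 3.09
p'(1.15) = 15.33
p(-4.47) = 9.59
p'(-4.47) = -80.24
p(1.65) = 90.95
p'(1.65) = -2300.15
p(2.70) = 0.33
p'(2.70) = -0.77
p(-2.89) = 0.07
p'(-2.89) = -0.16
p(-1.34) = 0.00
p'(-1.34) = 0.01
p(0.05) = 0.14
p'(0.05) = 0.30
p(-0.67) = 0.03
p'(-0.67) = 0.07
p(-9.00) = 0.05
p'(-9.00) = -0.11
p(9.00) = 0.32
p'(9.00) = -0.73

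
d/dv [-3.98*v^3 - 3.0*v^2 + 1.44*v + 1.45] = -11.94*v^2 - 6.0*v + 1.44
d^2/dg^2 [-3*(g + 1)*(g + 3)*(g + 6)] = -18*g - 60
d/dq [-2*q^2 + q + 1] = 1 - 4*q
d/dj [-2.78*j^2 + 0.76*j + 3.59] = 0.76 - 5.56*j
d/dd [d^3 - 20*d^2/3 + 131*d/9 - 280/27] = 3*d^2 - 40*d/3 + 131/9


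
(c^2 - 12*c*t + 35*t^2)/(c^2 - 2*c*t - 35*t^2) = (c - 5*t)/(c + 5*t)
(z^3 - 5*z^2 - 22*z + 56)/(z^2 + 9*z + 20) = (z^2 - 9*z + 14)/(z + 5)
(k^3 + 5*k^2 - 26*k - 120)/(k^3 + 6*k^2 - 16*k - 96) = (k - 5)/(k - 4)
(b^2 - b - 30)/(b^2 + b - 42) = (b + 5)/(b + 7)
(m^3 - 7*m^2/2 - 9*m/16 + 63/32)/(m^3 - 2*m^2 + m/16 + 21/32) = (8*m^2 - 22*m - 21)/(8*m^2 - 10*m - 7)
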